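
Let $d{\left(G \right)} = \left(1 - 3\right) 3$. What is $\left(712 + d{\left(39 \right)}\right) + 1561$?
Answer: $2267$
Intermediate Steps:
$d{\left(G \right)} = -6$ ($d{\left(G \right)} = \left(-2\right) 3 = -6$)
$\left(712 + d{\left(39 \right)}\right) + 1561 = \left(712 - 6\right) + 1561 = 706 + 1561 = 2267$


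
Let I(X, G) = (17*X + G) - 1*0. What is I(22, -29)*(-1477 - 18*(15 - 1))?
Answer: -596505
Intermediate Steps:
I(X, G) = G + 17*X (I(X, G) = (G + 17*X) + 0 = G + 17*X)
I(22, -29)*(-1477 - 18*(15 - 1)) = (-29 + 17*22)*(-1477 - 18*(15 - 1)) = (-29 + 374)*(-1477 - 18*14) = 345*(-1477 - 252) = 345*(-1729) = -596505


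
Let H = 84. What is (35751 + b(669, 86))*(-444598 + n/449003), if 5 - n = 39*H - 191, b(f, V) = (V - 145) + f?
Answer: -7258595127297514/449003 ≈ -1.6166e+10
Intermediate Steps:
b(f, V) = -145 + V + f (b(f, V) = (-145 + V) + f = -145 + V + f)
n = -3080 (n = 5 - (39*84 - 191) = 5 - (3276 - 191) = 5 - 1*3085 = 5 - 3085 = -3080)
(35751 + b(669, 86))*(-444598 + n/449003) = (35751 + (-145 + 86 + 669))*(-444598 - 3080/449003) = (35751 + 610)*(-444598 - 3080*1/449003) = 36361*(-444598 - 3080/449003) = 36361*(-199625838874/449003) = -7258595127297514/449003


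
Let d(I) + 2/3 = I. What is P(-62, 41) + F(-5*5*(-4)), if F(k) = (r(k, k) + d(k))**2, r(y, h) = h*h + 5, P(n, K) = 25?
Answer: 918878194/9 ≈ 1.0210e+8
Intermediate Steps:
d(I) = -2/3 + I
r(y, h) = 5 + h**2 (r(y, h) = h**2 + 5 = 5 + h**2)
F(k) = (13/3 + k + k**2)**2 (F(k) = ((5 + k**2) + (-2/3 + k))**2 = (13/3 + k + k**2)**2)
P(-62, 41) + F(-5*5*(-4)) = 25 + (13 + 3*(-5*5*(-4)) + 3*(-5*5*(-4))**2)**2/9 = 25 + (13 + 3*(-25*(-4)) + 3*(-25*(-4))**2)**2/9 = 25 + (13 + 3*100 + 3*100**2)**2/9 = 25 + (13 + 300 + 3*10000)**2/9 = 25 + (13 + 300 + 30000)**2/9 = 25 + (1/9)*30313**2 = 25 + (1/9)*918877969 = 25 + 918877969/9 = 918878194/9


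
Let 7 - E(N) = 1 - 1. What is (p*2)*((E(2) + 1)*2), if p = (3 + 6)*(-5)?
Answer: -1440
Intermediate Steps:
E(N) = 7 (E(N) = 7 - (1 - 1) = 7 - 1*0 = 7 + 0 = 7)
p = -45 (p = 9*(-5) = -45)
(p*2)*((E(2) + 1)*2) = (-45*2)*((7 + 1)*2) = -720*2 = -90*16 = -1440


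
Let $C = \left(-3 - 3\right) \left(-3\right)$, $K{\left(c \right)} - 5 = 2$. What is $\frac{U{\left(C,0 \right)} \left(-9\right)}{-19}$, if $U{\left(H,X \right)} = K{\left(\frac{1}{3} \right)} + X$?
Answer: $\frac{63}{19} \approx 3.3158$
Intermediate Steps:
$K{\left(c \right)} = 7$ ($K{\left(c \right)} = 5 + 2 = 7$)
$C = 18$ ($C = \left(-6\right) \left(-3\right) = 18$)
$U{\left(H,X \right)} = 7 + X$
$\frac{U{\left(C,0 \right)} \left(-9\right)}{-19} = \frac{\left(7 + 0\right) \left(-9\right)}{-19} = 7 \left(-9\right) \left(- \frac{1}{19}\right) = \left(-63\right) \left(- \frac{1}{19}\right) = \frac{63}{19}$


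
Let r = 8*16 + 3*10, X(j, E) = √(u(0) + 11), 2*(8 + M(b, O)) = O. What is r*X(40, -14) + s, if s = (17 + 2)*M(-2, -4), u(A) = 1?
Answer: -190 + 316*√3 ≈ 357.33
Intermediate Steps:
M(b, O) = -8 + O/2
s = -190 (s = (17 + 2)*(-8 + (½)*(-4)) = 19*(-8 - 2) = 19*(-10) = -190)
X(j, E) = 2*√3 (X(j, E) = √(1 + 11) = √12 = 2*√3)
r = 158 (r = 128 + 30 = 158)
r*X(40, -14) + s = 158*(2*√3) - 190 = 316*√3 - 190 = -190 + 316*√3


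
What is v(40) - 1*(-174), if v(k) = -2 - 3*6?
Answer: 154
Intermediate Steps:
v(k) = -20 (v(k) = -2 - 18 = -20)
v(40) - 1*(-174) = -20 - 1*(-174) = -20 + 174 = 154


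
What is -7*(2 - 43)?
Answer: 287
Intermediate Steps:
-7*(2 - 43) = -7*(-41) = 287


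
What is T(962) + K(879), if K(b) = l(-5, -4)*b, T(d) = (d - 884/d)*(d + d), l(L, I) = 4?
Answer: 1852636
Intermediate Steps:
T(d) = 2*d*(d - 884/d) (T(d) = (d - 884/d)*(2*d) = 2*d*(d - 884/d))
K(b) = 4*b
T(962) + K(879) = (-1768 + 2*962²) + 4*879 = (-1768 + 2*925444) + 3516 = (-1768 + 1850888) + 3516 = 1849120 + 3516 = 1852636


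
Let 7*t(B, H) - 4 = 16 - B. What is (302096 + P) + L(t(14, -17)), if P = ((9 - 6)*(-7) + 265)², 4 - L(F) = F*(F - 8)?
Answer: 17720464/49 ≈ 3.6164e+5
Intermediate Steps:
t(B, H) = 20/7 - B/7 (t(B, H) = 4/7 + (16 - B)/7 = 4/7 + (16/7 - B/7) = 20/7 - B/7)
L(F) = 4 - F*(-8 + F) (L(F) = 4 - F*(F - 8) = 4 - F*(-8 + F))
P = 59536 (P = (3*(-7) + 265)² = (-21 + 265)² = 244² = 59536)
(302096 + P) + L(t(14, -17)) = (302096 + 59536) + (4 - (20/7 - ⅐*14)² + 8*(20/7 - ⅐*14)) = 361632 + (4 - (20/7 - 2)² + 8*(20/7 - 2)) = 361632 + (4 - (6/7)² + 8*(6/7)) = 361632 + (4 - 1*36/49 + 48/7) = 361632 + (4 - 36/49 + 48/7) = 361632 + 496/49 = 17720464/49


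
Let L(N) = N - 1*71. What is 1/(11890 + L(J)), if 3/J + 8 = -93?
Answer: 101/1193716 ≈ 8.4610e-5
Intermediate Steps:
J = -3/101 (J = 3/(-8 - 93) = 3/(-101) = 3*(-1/101) = -3/101 ≈ -0.029703)
L(N) = -71 + N (L(N) = N - 71 = -71 + N)
1/(11890 + L(J)) = 1/(11890 + (-71 - 3/101)) = 1/(11890 - 7174/101) = 1/(1193716/101) = 101/1193716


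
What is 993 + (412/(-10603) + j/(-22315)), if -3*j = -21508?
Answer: 704593479491/709817835 ≈ 992.64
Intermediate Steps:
j = 21508/3 (j = -⅓*(-21508) = 21508/3 ≈ 7169.3)
993 + (412/(-10603) + j/(-22315)) = 993 + (412/(-10603) + (21508/3)/(-22315)) = 993 + (412*(-1/10603) + (21508/3)*(-1/22315)) = 993 + (-412/10603 - 21508/66945) = 993 - 255630664/709817835 = 704593479491/709817835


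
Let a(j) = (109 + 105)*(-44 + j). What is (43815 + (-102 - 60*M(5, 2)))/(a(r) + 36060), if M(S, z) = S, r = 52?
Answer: 43413/37772 ≈ 1.1493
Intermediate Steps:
a(j) = -9416 + 214*j (a(j) = 214*(-44 + j) = -9416 + 214*j)
(43815 + (-102 - 60*M(5, 2)))/(a(r) + 36060) = (43815 + (-102 - 60*5))/((-9416 + 214*52) + 36060) = (43815 + (-102 - 300))/((-9416 + 11128) + 36060) = (43815 - 402)/(1712 + 36060) = 43413/37772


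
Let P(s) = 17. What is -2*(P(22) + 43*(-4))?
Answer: 310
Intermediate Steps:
-2*(P(22) + 43*(-4)) = -2*(17 + 43*(-4)) = -2*(17 - 172) = -2*(-155) = 310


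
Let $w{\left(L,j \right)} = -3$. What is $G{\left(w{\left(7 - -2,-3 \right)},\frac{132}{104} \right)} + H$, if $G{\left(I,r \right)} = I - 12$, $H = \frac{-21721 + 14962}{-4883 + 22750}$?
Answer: $- \frac{274764}{17867} \approx -15.378$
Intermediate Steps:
$H = - \frac{6759}{17867} \approx -0.37829$
$G{\left(I,r \right)} = -12 + I$ ($G{\left(I,r \right)} = I - 12 = -12 + I$)
$G{\left(w{\left(7 - -2,-3 \right)},\frac{132}{104} \right)} + H = \left(-12 - 3\right) - \frac{6759}{17867} = -15 - \frac{6759}{17867} = - \frac{274764}{17867}$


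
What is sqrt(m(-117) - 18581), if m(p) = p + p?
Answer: I*sqrt(18815) ≈ 137.17*I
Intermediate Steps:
m(p) = 2*p
sqrt(m(-117) - 18581) = sqrt(2*(-117) - 18581) = sqrt(-234 - 18581) = sqrt(-18815) = I*sqrt(18815)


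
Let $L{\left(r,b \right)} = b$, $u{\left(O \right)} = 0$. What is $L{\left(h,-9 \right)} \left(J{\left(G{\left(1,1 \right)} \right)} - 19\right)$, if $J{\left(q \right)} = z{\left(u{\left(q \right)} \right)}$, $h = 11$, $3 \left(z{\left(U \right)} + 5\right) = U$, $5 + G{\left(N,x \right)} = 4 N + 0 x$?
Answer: $216$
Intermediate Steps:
$G{\left(N,x \right)} = -5 + 4 N$ ($G{\left(N,x \right)} = -5 + \left(4 N + 0 x\right) = -5 + \left(4 N + 0\right) = -5 + 4 N$)
$z{\left(U \right)} = -5 + \frac{U}{3}$
$J{\left(q \right)} = -5$ ($J{\left(q \right)} = -5 + \frac{1}{3} \cdot 0 = -5 + 0 = -5$)
$L{\left(h,-9 \right)} \left(J{\left(G{\left(1,1 \right)} \right)} - 19\right) = - 9 \left(-5 - 19\right) = \left(-9\right) \left(-24\right) = 216$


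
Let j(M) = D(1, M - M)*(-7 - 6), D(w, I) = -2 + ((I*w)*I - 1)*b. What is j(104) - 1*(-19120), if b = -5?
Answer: 19081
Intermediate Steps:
D(w, I) = 3 - 5*w*I² (D(w, I) = -2 + ((I*w)*I - 1)*(-5) = -2 + (w*I² - 1)*(-5) = -2 + (-1 + w*I²)*(-5) = -2 + (5 - 5*w*I²) = 3 - 5*w*I²)
j(M) = -39 (j(M) = (3 - 5*1*(M - M)²)*(-7 - 6) = (3 - 5*1*0²)*(-13) = (3 - 5*1*0)*(-13) = (3 + 0)*(-13) = 3*(-13) = -39)
j(104) - 1*(-19120) = -39 - 1*(-19120) = -39 + 19120 = 19081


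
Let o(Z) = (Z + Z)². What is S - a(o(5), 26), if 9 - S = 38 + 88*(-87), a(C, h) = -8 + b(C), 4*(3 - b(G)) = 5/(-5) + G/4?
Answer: 7638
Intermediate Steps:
b(G) = 13/4 - G/16 (b(G) = 3 - (5/(-5) + G/4)/4 = 3 - (5*(-⅕) + G*(¼))/4 = 3 - (-1 + G/4)/4 = 3 + (¼ - G/16) = 13/4 - G/16)
o(Z) = 4*Z² (o(Z) = (2*Z)² = 4*Z²)
a(C, h) = -19/4 - C/16 (a(C, h) = -8 + (13/4 - C/16) = -19/4 - C/16)
S = 7627 (S = 9 - (38 + 88*(-87)) = 9 - (38 - 7656) = 9 - 1*(-7618) = 9 + 7618 = 7627)
S - a(o(5), 26) = 7627 - (-19/4 - 5²/4) = 7627 - (-19/4 - 25/4) = 7627 - 1*(-11) = 7627 + 11 = 7638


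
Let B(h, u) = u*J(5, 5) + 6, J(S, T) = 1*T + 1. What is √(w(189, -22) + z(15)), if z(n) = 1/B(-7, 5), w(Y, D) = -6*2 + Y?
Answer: √6373/6 ≈ 13.305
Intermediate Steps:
J(S, T) = 1 + T (J(S, T) = T + 1 = 1 + T)
B(h, u) = 6 + 6*u (B(h, u) = u*(1 + 5) + 6 = u*6 + 6 = 6*u + 6 = 6 + 6*u)
w(Y, D) = -12 + Y
z(n) = 1/36 (z(n) = 1/(6 + 6*5) = 1/(6 + 30) = 1/36)
√(w(189, -22) + z(15)) = √((-12 + 189) + 1/36) = √(177 + 1/36) = √(6373/36) = √6373/6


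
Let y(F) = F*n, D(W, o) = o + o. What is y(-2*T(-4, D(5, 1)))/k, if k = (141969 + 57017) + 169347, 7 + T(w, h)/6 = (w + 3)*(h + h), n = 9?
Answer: 1188/368333 ≈ 0.0032253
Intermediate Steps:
D(W, o) = 2*o
T(w, h) = -42 + 12*h*(3 + w) (T(w, h) = -42 + 6*((w + 3)*(h + h)) = -42 + 6*((3 + w)*(2*h)) = -42 + 6*(2*h*(3 + w)) = -42 + 12*h*(3 + w))
k = 368333 (k = 198986 + 169347 = 368333)
y(F) = 9*F (y(F) = F*9 = 9*F)
y(-2*T(-4, D(5, 1)))/k = (9*(-2*(-42 + 36*(2*1) + 12*(2*1)*(-4))))/368333 = (9*(-2*(-42 + 36*2 + 12*2*(-4))))*(1/368333) = (9*(-2*(-42 + 72 - 96)))*(1/368333) = (9*(-2*(-66)))*(1/368333) = (9*132)*(1/368333) = 1188*(1/368333) = 1188/368333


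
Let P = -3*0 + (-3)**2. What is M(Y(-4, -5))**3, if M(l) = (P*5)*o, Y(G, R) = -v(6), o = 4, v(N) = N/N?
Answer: 5832000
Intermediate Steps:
v(N) = 1
Y(G, R) = -1 (Y(G, R) = -1*1 = -1)
P = 9 (P = 0 + 9 = 9)
M(l) = 180 (M(l) = (9*5)*4 = 45*4 = 180)
M(Y(-4, -5))**3 = 180**3 = 5832000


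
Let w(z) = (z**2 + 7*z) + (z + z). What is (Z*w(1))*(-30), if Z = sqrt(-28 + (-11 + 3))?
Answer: -1800*I ≈ -1800.0*I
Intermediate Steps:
w(z) = z**2 + 9*z (w(z) = (z**2 + 7*z) + 2*z = z**2 + 9*z)
Z = 6*I (Z = sqrt(-28 - 8) = sqrt(-36) = 6*I ≈ 6.0*I)
(Z*w(1))*(-30) = ((6*I)*(1*(9 + 1)))*(-30) = ((6*I)*(1*10))*(-30) = ((6*I)*10)*(-30) = (60*I)*(-30) = -1800*I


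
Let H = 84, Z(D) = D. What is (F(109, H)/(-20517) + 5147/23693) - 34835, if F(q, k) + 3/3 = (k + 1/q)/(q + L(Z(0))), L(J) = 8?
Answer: -215953068282016880/6199351660593 ≈ -34835.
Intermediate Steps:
F(q, k) = -1 + (k + 1/q)/(8 + q) (F(q, k) = -1 + (k + 1/q)/(q + 8) = -1 + (k + 1/q)/(8 + q))
(F(109, H)/(-20517) + 5147/23693) - 34835 = (((1 - 1*109² - 8*109 + 84*109)/(109*(8 + 109)))/(-20517) + 5147/23693) - 34835 = (((1/109)*(1 - 1*11881 - 872 + 9156)/117)*(-1/20517) + 5147*(1/23693)) - 34835 = (((1/109)*(1/117)*(1 - 11881 - 872 + 9156))*(-1/20517) + 5147/23693) - 34835 = (((1/109)*(1/117)*(-3596))*(-1/20517) + 5147/23693) - 34835 = (-3596/12753*(-1/20517) + 5147/23693) - 34835 = (3596/261653301 + 5147/23693) - 34835 = 1346814740275/6199351660593 - 34835 = -215953068282016880/6199351660593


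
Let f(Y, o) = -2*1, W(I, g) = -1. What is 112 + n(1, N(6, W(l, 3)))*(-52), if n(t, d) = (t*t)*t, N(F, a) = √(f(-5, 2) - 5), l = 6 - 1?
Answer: 60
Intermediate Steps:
l = 5
f(Y, o) = -2
N(F, a) = I*√7 (N(F, a) = √(-2 - 5) = √(-7) = I*√7)
n(t, d) = t³ (n(t, d) = t²*t = t³)
112 + n(1, N(6, W(l, 3)))*(-52) = 112 + 1³*(-52) = 112 + 1*(-52) = 112 - 52 = 60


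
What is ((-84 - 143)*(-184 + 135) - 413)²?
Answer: 114704100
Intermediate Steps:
((-84 - 143)*(-184 + 135) - 413)² = (-227*(-49) - 413)² = (11123 - 413)² = 10710² = 114704100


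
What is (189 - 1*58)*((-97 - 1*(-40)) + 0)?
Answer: -7467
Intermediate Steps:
(189 - 1*58)*((-97 - 1*(-40)) + 0) = (189 - 58)*((-97 + 40) + 0) = 131*(-57 + 0) = 131*(-57) = -7467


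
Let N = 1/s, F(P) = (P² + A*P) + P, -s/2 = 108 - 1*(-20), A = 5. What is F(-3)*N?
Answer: 9/256 ≈ 0.035156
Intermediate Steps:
s = -256 (s = -2*(108 - 1*(-20)) = -2*(108 + 20) = -2*128 = -256)
F(P) = P² + 6*P (F(P) = (P² + 5*P) + P = P² + 6*P)
N = -1/256 (N = 1/(-256) = -1/256 ≈ -0.0039063)
F(-3)*N = -3*(6 - 3)*(-1/256) = -3*3*(-1/256) = -9*(-1/256) = 9/256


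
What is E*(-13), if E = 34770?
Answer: -452010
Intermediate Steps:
E*(-13) = 34770*(-13) = -452010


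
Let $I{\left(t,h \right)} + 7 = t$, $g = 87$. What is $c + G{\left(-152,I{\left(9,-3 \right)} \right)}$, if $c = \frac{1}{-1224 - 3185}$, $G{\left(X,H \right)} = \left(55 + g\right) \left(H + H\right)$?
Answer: $\frac{2504311}{4409} \approx 568.0$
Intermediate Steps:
$I{\left(t,h \right)} = -7 + t$
$G{\left(X,H \right)} = 284 H$ ($G{\left(X,H \right)} = \left(55 + 87\right) \left(H + H\right) = 142 \cdot 2 H = 284 H$)
$c = - \frac{1}{4409}$ ($c = \frac{1}{-4409} = - \frac{1}{4409} \approx -0.00022681$)
$c + G{\left(-152,I{\left(9,-3 \right)} \right)} = - \frac{1}{4409} + 284 \left(-7 + 9\right) = - \frac{1}{4409} + 284 \cdot 2 = - \frac{1}{4409} + 568 = \frac{2504311}{4409}$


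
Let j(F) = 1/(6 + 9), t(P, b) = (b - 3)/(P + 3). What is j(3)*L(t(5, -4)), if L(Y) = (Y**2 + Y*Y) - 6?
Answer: -143/480 ≈ -0.29792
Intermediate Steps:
t(P, b) = (-3 + b)/(3 + P)
j(F) = 1/15
L(Y) = -6 + 2*Y**2 (L(Y) = (Y**2 + Y**2) - 6 = 2*Y**2 - 6 = -6 + 2*Y**2)
j(3)*L(t(5, -4)) = (-6 + 2*((-3 - 4)/(3 + 5))**2)/15 = (-6 + 2*(-7/8)**2)/15 = (-6 + 2*(49/64))/15 = (-6 + 49/32)/15 = (1/15)*(-143/32) = -143/480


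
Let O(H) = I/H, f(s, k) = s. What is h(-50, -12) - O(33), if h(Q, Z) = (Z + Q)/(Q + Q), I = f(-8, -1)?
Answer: 1423/1650 ≈ 0.86242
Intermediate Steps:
I = -8
h(Q, Z) = (Q + Z)/(2*Q) (h(Q, Z) = (Q + Z)/((2*Q)) = (Q + Z)*(1/(2*Q)) = (Q + Z)/(2*Q))
O(H) = -8/H
h(-50, -12) - O(33) = (½)*(-50 - 12)/(-50) - (-8)/33 = (½)*(-1/50)*(-62) - (-8)/33 = 31/50 - 1*(-8/33) = 31/50 + 8/33 = 1423/1650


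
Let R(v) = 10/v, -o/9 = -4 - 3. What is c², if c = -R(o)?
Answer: 100/3969 ≈ 0.025195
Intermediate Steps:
o = 63 (o = -9*(-4 - 3) = -9*(-7) = 63)
c = -10/63 ≈ -0.15873
c² = (-10/63)² = 100/3969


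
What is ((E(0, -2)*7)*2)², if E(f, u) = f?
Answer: 0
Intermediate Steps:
((E(0, -2)*7)*2)² = ((0*7)*2)² = (0*2)² = 0² = 0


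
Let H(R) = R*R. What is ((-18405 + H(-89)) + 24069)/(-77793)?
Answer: -13585/77793 ≈ -0.17463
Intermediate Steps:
H(R) = R**2
((-18405 + H(-89)) + 24069)/(-77793) = ((-18405 + (-89)**2) + 24069)/(-77793) = ((-18405 + 7921) + 24069)*(-1/77793) = (-10484 + 24069)*(-1/77793) = 13585*(-1/77793) = -13585/77793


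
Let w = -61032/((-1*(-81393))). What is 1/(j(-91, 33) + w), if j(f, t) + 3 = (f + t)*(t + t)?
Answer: -27131/103959205 ≈ -0.00026098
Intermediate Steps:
w = -20344/27131 (w = -61032/81393 = -61032*1/81393 = -20344/27131 ≈ -0.74984)
j(f, t) = -3 + 2*t*(f + t) (j(f, t) = -3 + (f + t)*(t + t) = -3 + (f + t)*(2*t) = -3 + 2*t*(f + t))
1/(j(-91, 33) + w) = 1/((-3 + 2*33² + 2*(-91)*33) - 20344/27131) = 1/((-3 + 2*1089 - 6006) - 20344/27131) = 1/((-3 + 2178 - 6006) - 20344/27131) = 1/(-3831 - 20344/27131) = 1/(-103959205/27131) = -27131/103959205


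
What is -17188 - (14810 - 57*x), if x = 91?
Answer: -26811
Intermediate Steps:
-17188 - (14810 - 57*x) = -17188 - (14810 - 57*91) = -17188 - (14810 - 1*5187) = -17188 - (14810 - 5187) = -17188 - 1*9623 = -17188 - 9623 = -26811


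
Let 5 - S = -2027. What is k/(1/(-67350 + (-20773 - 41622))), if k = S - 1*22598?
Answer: 2668335670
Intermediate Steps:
S = 2032 (S = 5 - 1*(-2027) = 5 + 2027 = 2032)
k = -20566 (k = 2032 - 1*22598 = 2032 - 22598 = -20566)
k/(1/(-67350 + (-20773 - 41622))) = -20566/(1/(-67350 + (-20773 - 41622))) = -20566/(1/(-67350 - 62395)) = -20566/(1/(-129745)) = -20566/(-1/129745) = -20566*(-129745) = 2668335670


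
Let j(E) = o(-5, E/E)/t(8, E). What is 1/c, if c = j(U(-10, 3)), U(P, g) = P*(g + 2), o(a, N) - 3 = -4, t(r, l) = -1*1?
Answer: 1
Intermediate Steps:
t(r, l) = -1
o(a, N) = -1 (o(a, N) = 3 - 4 = -1)
U(P, g) = P*(2 + g)
j(E) = 1 (j(E) = -1/(-1) = -1*(-1) = 1)
c = 1
1/c = 1/1 = 1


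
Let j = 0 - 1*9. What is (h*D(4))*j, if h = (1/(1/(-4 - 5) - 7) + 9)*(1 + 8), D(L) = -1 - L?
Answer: 229635/64 ≈ 3588.0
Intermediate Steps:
j = -9 (j = 0 - 9 = -9)
h = 5103/64 (h = (1/(1/(-9) - 7) + 9)*9 = (1/(-⅑ - 7) + 9)*9 = (1/(-64/9) + 9)*9 = (-9/64 + 9)*9 = (567/64)*9 = 5103/64 ≈ 79.734)
(h*D(4))*j = (5103*(-1 - 1*4)/64)*(-9) = (5103*(-1 - 4)/64)*(-9) = ((5103/64)*(-5))*(-9) = -25515/64*(-9) = 229635/64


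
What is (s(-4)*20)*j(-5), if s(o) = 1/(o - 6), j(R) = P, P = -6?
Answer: 12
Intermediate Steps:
j(R) = -6
s(o) = 1/(-6 + o)
(s(-4)*20)*j(-5) = (20/(-6 - 4))*(-6) = (20/(-10))*(-6) = -⅒*20*(-6) = -2*(-6) = 12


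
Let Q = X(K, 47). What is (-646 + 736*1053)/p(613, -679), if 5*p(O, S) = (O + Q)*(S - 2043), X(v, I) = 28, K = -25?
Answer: -1935905/872401 ≈ -2.2191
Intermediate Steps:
Q = 28
p(O, S) = (-2043 + S)*(28 + O)/5 (p(O, S) = ((O + 28)*(S - 2043))/5 = ((28 + O)*(-2043 + S))/5 = ((-2043 + S)*(28 + O))/5 = (-2043 + S)*(28 + O)/5)
(-646 + 736*1053)/p(613, -679) = (-646 + 736*1053)/(-57204/5 - 2043/5*613 + (28/5)*(-679) + (⅕)*613*(-679)) = (-646 + 775008)/(-57204/5 - 1252359/5 - 19012/5 - 416227/5) = 774362/(-1744802/5) = 774362*(-5/1744802) = -1935905/872401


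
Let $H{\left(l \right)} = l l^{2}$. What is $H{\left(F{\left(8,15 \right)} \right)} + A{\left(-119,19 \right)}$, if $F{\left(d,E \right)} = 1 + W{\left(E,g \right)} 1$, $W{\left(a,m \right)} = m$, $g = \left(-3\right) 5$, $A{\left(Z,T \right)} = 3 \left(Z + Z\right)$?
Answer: $-3458$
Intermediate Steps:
$A{\left(Z,T \right)} = 6 Z$ ($A{\left(Z,T \right)} = 3 \cdot 2 Z = 6 Z$)
$g = -15$
$F{\left(d,E \right)} = -14$ ($F{\left(d,E \right)} = 1 - 15 = -14$)
$H{\left(l \right)} = l^{3}$
$H{\left(F{\left(8,15 \right)} \right)} + A{\left(-119,19 \right)} = \left(-14\right)^{3} + 6 \left(-119\right) = -2744 - 714 = -3458$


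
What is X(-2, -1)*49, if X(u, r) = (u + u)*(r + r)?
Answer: 392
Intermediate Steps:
X(u, r) = 4*r*u (X(u, r) = (2*u)*(2*r) = 4*r*u)
X(-2, -1)*49 = (4*(-1)*(-2))*49 = 8*49 = 392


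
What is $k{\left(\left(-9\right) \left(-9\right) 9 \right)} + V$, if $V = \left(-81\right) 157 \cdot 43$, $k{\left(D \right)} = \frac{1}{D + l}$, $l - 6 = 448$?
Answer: $- \frac{646901072}{1183} \approx -5.4683 \cdot 10^{5}$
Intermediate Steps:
$l = 454$ ($l = 6 + 448 = 454$)
$k{\left(D \right)} = \frac{1}{454 + D}$ ($k{\left(D \right)} = \frac{1}{D + 454} = \frac{1}{454 + D}$)
$V = -546831$ ($V = \left(-12717\right) 43 = -546831$)
$k{\left(\left(-9\right) \left(-9\right) 9 \right)} + V = \frac{1}{454 + \left(-9\right) \left(-9\right) 9} - 546831 = \frac{1}{454 + 81 \cdot 9} - 546831 = \frac{1}{454 + 729} - 546831 = \frac{1}{1183} - 546831 = - \frac{646901072}{1183}$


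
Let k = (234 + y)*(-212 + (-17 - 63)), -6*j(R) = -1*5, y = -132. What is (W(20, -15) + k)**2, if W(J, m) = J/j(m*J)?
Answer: 885657600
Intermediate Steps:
j(R) = 5/6 (j(R) = -(-1)*5/6 = -1/6*(-5) = 5/6)
W(J, m) = 6*J/5 (W(J, m) = J/(5/6) = J*(6/5) = 6*J/5)
k = -29784 (k = (234 - 132)*(-212 + (-17 - 63)) = 102*(-212 - 80) = 102*(-292) = -29784)
(W(20, -15) + k)**2 = ((6/5)*20 - 29784)**2 = (24 - 29784)**2 = (-29760)**2 = 885657600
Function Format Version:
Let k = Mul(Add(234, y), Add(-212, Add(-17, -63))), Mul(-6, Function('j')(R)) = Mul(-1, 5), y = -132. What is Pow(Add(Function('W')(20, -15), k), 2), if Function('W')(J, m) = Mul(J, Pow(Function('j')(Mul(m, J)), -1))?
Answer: 885657600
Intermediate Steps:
Function('j')(R) = Rational(5, 6) (Function('j')(R) = Mul(Rational(-1, 6), Mul(-1, 5)) = Mul(Rational(-1, 6), -5) = Rational(5, 6))
Function('W')(J, m) = Mul(Rational(6, 5), J) (Function('W')(J, m) = Mul(J, Pow(Rational(5, 6), -1)) = Mul(J, Rational(6, 5)) = Mul(Rational(6, 5), J))
k = -29784 (k = Mul(Add(234, -132), Add(-212, Add(-17, -63))) = Mul(102, Add(-212, -80)) = Mul(102, -292) = -29784)
Pow(Add(Function('W')(20, -15), k), 2) = Pow(Add(Mul(Rational(6, 5), 20), -29784), 2) = Pow(Add(24, -29784), 2) = Pow(-29760, 2) = 885657600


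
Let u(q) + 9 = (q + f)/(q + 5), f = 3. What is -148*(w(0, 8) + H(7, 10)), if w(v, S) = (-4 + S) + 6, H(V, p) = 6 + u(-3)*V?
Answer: 6956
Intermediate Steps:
u(q) = -9 + (3 + q)/(5 + q) (u(q) = -9 + (q + 3)/(q + 5) = -9 + (3 + q)/(5 + q))
H(V, p) = 6 - 9*V (H(V, p) = 6 + (2*(-21 - 4*(-3))/(5 - 3))*V = 6 + (2*(-21 + 12)/2)*V = 6 + (2*(½)*(-9))*V = 6 - 9*V)
w(v, S) = 2 + S
-148*(w(0, 8) + H(7, 10)) = -148*((2 + 8) + (6 - 9*7)) = -148*(10 + (6 - 63)) = -148*(10 - 57) = -148*(-47) = 6956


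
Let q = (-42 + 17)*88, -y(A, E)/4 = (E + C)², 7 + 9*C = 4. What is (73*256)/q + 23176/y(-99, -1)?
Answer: -7188763/2200 ≈ -3267.6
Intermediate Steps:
C = -⅓ (C = -7/9 + (⅑)*4 = -7/9 + 4/9 = -⅓ ≈ -0.33333)
y(A, E) = -4*(-⅓ + E)² (y(A, E) = -4*(E - ⅓)² = -4*(-⅓ + E)²)
q = -2200 (q = -25*88 = -2200)
(73*256)/q + 23176/y(-99, -1) = (73*256)/(-2200) + 23176/((-4*(-1 + 3*(-1))²/9)) = 18688*(-1/2200) + 23176/((-4*(-1 - 3)²/9)) = -2336/275 + 23176/((-4/9*(-4)²)) = -2336/275 + 23176/((-4/9*16)) = -2336/275 + 23176/(-64/9) = -2336/275 + 23176*(-9/64) = -2336/275 - 26073/8 = -7188763/2200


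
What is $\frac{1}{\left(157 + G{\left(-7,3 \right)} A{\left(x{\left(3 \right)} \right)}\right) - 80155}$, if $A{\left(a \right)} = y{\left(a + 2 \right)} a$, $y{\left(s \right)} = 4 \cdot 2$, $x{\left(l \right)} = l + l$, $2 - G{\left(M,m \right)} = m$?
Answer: $- \frac{1}{80046} \approx -1.2493 \cdot 10^{-5}$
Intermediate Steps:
$G{\left(M,m \right)} = 2 - m$
$x{\left(l \right)} = 2 l$
$y{\left(s \right)} = 8$
$A{\left(a \right)} = 8 a$
$\frac{1}{\left(157 + G{\left(-7,3 \right)} A{\left(x{\left(3 \right)} \right)}\right) - 80155} = \frac{1}{\left(157 + \left(2 - 3\right) 8 \cdot 2 \cdot 3\right) - 80155} = \frac{1}{\left(157 + \left(2 - 3\right) 8 \cdot 6\right) - 80155} = \frac{1}{\left(157 - 48\right) - 80155} = \frac{1}{109 - 80155} = \frac{1}{-80046} = - \frac{1}{80046}$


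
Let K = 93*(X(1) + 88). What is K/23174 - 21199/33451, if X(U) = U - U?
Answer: -108751321/387596737 ≈ -0.28058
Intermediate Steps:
X(U) = 0
K = 8184 (K = 93*(0 + 88) = 93*88 = 8184)
K/23174 - 21199/33451 = 8184/23174 - 21199/33451 = 8184*(1/23174) - 21199*1/33451 = 4092/11587 - 21199/33451 = -108751321/387596737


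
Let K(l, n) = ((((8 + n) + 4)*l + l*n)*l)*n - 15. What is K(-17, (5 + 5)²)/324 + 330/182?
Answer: 557590895/29484 ≈ 18912.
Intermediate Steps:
K(l, n) = -15 + l*n*(l*n + l*(12 + n)) (K(l, n) = (((12 + n)*l + l*n)*l)*n - 15 = ((l*(12 + n) + l*n)*l)*n - 15 = ((l*n + l*(12 + n))*l)*n - 15 = (l*(l*n + l*(12 + n)))*n - 15 = l*n*(l*n + l*(12 + n)) - 15 = -15 + l*n*(l*n + l*(12 + n)))
K(-17, (5 + 5)²)/324 + 330/182 = (-15 + 2*(-17)²*((5 + 5)²)² + 12*(5 + 5)²*(-17)²)/324 + 330/182 = (-15 + 2*289*(10²)² + 12*10²*289)*(1/324) + 330*(1/182) = (-15 + 2*289*100² + 12*100*289)*(1/324) + 165/91 = (-15 + 2*289*10000 + 346800)*(1/324) + 165/91 = (-15 + 5780000 + 346800)*(1/324) + 165/91 = 6126785*(1/324) + 165/91 = 6126785/324 + 165/91 = 557590895/29484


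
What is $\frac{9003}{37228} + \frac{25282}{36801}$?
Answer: $\frac{1272517699}{1370027628} \approx 0.92883$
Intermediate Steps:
$\frac{9003}{37228} + \frac{25282}{36801} = \frac{1272517699}{1370027628}$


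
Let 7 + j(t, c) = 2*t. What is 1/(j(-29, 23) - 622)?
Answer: -1/687 ≈ -0.0014556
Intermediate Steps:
j(t, c) = -7 + 2*t
1/(j(-29, 23) - 622) = 1/((-7 + 2*(-29)) - 622) = 1/((-7 - 58) - 622) = 1/(-65 - 622) = 1/(-687) = -1/687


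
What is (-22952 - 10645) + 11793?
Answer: -21804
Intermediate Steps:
(-22952 - 10645) + 11793 = -33597 + 11793 = -21804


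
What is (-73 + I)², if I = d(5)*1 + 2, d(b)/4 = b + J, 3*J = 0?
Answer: 2601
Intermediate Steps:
J = 0 (J = (⅓)*0 = 0)
d(b) = 4*b (d(b) = 4*(b + 0) = 4*b)
I = 22 (I = (4*5)*1 + 2 = 20*1 + 2 = 20 + 2 = 22)
(-73 + I)² = (-73 + 22)² = (-51)² = 2601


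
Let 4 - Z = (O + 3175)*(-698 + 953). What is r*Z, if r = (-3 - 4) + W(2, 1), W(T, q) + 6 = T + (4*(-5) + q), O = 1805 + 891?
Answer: 44913030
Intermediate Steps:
O = 2696
W(T, q) = -26 + T + q (W(T, q) = -6 + (T + (4*(-5) + q)) = -6 + (T + (-20 + q)) = -6 + (-20 + T + q) = -26 + T + q)
Z = -1497101 (Z = 4 - (2696 + 3175)*(-698 + 953) = 4 - 5871*255 = 4 - 1*1497105 = 4 - 1497105 = -1497101)
r = -30 (r = (-3 - 4) + (-26 + 2 + 1) = -7 - 23 = -30)
r*Z = -30*(-1497101) = 44913030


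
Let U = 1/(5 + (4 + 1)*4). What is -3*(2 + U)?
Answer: -153/25 ≈ -6.1200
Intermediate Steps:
U = 1/25 (U = 1/(5 + 5*4) = 1/(5 + 20) = 1/25 ≈ 0.040000)
-3*(2 + U) = -3*(2 + 1/25) = -3*51/25 = -153/25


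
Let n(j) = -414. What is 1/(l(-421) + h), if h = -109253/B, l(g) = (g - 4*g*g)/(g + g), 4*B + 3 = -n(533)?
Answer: -822/181489 ≈ -0.0045292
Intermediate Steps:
B = 411/4 (B = -3/4 + (-1*(-414))/4 = -3/4 + (1/4)*414 = -3/4 + 207/2 = 411/4 ≈ 102.75)
l(g) = (g - 4*g**2)/(2*g) (l(g) = (g - 4*g**2)/((2*g)) = (g - 4*g**2)*(1/(2*g)) = (g - 4*g**2)/(2*g))
h = -437012/411 (h = -109253/411/4 = -109253*4/411 = -437012/411 ≈ -1063.3)
1/(l(-421) + h) = 1/((1/2 - 2*(-421)) - 437012/411) = 1/((1/2 + 842) - 437012/411) = 1/(1685/2 - 437012/411) = 1/(-181489/822) = -822/181489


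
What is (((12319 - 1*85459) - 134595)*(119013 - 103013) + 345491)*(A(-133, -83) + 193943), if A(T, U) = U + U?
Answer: -644001293310493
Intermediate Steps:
A(T, U) = 2*U
(((12319 - 1*85459) - 134595)*(119013 - 103013) + 345491)*(A(-133, -83) + 193943) = (((12319 - 1*85459) - 134595)*(119013 - 103013) + 345491)*(2*(-83) + 193943) = (((12319 - 85459) - 134595)*16000 + 345491)*(-166 + 193943) = ((-73140 - 134595)*16000 + 345491)*193777 = (-207735*16000 + 345491)*193777 = (-3323760000 + 345491)*193777 = -3323414509*193777 = -644001293310493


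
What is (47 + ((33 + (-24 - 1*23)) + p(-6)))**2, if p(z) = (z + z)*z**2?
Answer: 159201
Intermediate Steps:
p(z) = 2*z**3 (p(z) = (2*z)*z**2 = 2*z**3)
(47 + ((33 + (-24 - 1*23)) + p(-6)))**2 = (47 + ((33 + (-24 - 1*23)) + 2*(-6)**3))**2 = (47 + ((33 + (-24 - 23)) + 2*(-216)))**2 = (47 + ((33 - 47) - 432))**2 = (47 + (-14 - 432))**2 = (47 - 446)**2 = (-399)**2 = 159201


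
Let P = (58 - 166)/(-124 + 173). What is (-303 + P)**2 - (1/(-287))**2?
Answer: 375959053976/4036081 ≈ 93150.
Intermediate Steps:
P = -108/49 ≈ -2.2041
(-303 + P)**2 - (1/(-287))**2 = (-303 - 108/49)**2 - (1/(-287))**2 = (-14955/49)**2 - (-1/287)**2 = 223652025/2401 - 1*1/82369 = 223652025/2401 - 1/82369 = 375959053976/4036081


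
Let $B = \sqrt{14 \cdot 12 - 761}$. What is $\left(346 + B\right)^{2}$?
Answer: $\left(346 + i \sqrt{593}\right)^{2} \approx 1.1912 \cdot 10^{5} + 16851.0 i$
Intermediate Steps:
$B = i \sqrt{593}$ ($B = \sqrt{168 - 761} = \sqrt{-593} = i \sqrt{593} \approx 24.352 i$)
$\left(346 + B\right)^{2} = \left(346 + i \sqrt{593}\right)^{2}$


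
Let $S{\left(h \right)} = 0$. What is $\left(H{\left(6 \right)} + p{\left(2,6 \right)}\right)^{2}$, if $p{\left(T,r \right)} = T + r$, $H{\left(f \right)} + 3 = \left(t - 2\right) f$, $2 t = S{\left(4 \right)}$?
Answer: $49$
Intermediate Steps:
$t = 0$ ($t = \frac{1}{2} \cdot 0 = 0$)
$H{\left(f \right)} = -3 - 2 f$ ($H{\left(f \right)} = -3 + \left(0 - 2\right) f = -3 - 2 f$)
$\left(H{\left(6 \right)} + p{\left(2,6 \right)}\right)^{2} = \left(\left(-3 - 12\right) + \left(2 + 6\right)\right)^{2} = \left(\left(-3 - 12\right) + 8\right)^{2} = \left(-15 + 8\right)^{2} = \left(-7\right)^{2} = 49$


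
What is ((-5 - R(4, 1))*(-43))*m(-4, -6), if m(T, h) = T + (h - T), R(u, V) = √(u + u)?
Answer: -1290 - 516*√2 ≈ -2019.7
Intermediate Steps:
R(u, V) = √2*√u (R(u, V) = √(2*u) = √2*√u)
m(T, h) = h
((-5 - R(4, 1))*(-43))*m(-4, -6) = ((-5 - √2*√4)*(-43))*(-6) = ((-5 - √2*2)*(-43))*(-6) = ((-5 - 2*√2)*(-43))*(-6) = (215 + 86*√2)*(-6) = -1290 - 516*√2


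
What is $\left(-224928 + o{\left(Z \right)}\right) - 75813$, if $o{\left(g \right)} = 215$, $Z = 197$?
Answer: $-300526$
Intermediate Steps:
$\left(-224928 + o{\left(Z \right)}\right) - 75813 = \left(-224928 + 215\right) - 75813 = -224713 - 75813 = -300526$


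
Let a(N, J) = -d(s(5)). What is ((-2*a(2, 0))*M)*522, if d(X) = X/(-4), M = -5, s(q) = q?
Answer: 6525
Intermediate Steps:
d(X) = -X/4 (d(X) = X*(-1/4) = -X/4)
a(N, J) = 5/4 (a(N, J) = -(-1)*5/4 = -1*(-5/4) = 5/4)
((-2*a(2, 0))*M)*522 = (-2*5/4*(-5))*522 = -5/2*(-5)*522 = (25/2)*522 = 6525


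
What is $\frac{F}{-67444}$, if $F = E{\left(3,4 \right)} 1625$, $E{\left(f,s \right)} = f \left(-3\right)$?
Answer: $\frac{1125}{5188} \approx 0.21685$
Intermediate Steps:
$E{\left(f,s \right)} = - 3 f$
$F = -14625$ ($F = \left(-3\right) 3 \cdot 1625 = \left(-9\right) 1625 = -14625$)
$\frac{F}{-67444} = - \frac{14625}{-67444} = \left(-14625\right) \left(- \frac{1}{67444}\right) = \frac{1125}{5188}$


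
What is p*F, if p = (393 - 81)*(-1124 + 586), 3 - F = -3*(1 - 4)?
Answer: 1007136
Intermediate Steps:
F = -6 (F = 3 - (-3)*(1 - 4) = 3 - (-3)*(-3) = 3 - 1*9 = 3 - 9 = -6)
p = -167856 (p = 312*(-538) = -167856)
p*F = -167856*(-6) = 1007136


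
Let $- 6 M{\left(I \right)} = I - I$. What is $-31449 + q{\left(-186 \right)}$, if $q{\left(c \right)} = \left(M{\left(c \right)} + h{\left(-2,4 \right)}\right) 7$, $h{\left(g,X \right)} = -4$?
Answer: $-31477$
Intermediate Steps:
$M{\left(I \right)} = 0$ ($M{\left(I \right)} = - \frac{I - I}{6} = \left(- \frac{1}{6}\right) 0 = 0$)
$q{\left(c \right)} = -28$ ($q{\left(c \right)} = \left(0 - 4\right) 7 = \left(-4\right) 7 = -28$)
$-31449 + q{\left(-186 \right)} = -31449 - 28 = -31477$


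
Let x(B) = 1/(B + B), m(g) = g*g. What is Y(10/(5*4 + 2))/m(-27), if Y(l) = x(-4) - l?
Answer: -17/21384 ≈ -0.00079499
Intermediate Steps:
m(g) = g**2
x(B) = 1/(2*B)
Y(l) = -1/8 - l (Y(l) = (1/2)/(-4) - l = (1/2)*(-1/4) - l = -1/8 - l)
Y(10/(5*4 + 2))/m(-27) = (-1/8 - 10/(5*4 + 2))/((-27)**2) = (-1/8 - 10/(20 + 2))/729 = (-1/8 - 10/22)*(1/729) = (-1/8 - 1*5/11)*(1/729) = (-1/8 - 5/11)*(1/729) = -51/88*1/729 = -17/21384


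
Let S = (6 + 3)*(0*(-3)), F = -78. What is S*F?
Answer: 0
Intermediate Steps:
S = 0 (S = 9*0 = 0)
S*F = 0*(-78) = 0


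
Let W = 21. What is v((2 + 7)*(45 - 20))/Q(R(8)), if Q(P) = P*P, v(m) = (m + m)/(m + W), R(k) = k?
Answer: 75/2624 ≈ 0.028582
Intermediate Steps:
v(m) = 2*m/(21 + m) (v(m) = (m + m)/(m + 21) = (2*m)/(21 + m) = 2*m/(21 + m))
Q(P) = P²
v((2 + 7)*(45 - 20))/Q(R(8)) = (2*((2 + 7)*(45 - 20))/(21 + (2 + 7)*(45 - 20)))/(8²) = (2*(9*25)/(21 + 9*25))/64 = (2*225/(21 + 225))*(1/64) = (2*225/246)*(1/64) = (2*225*(1/246))*(1/64) = (75/41)*(1/64) = 75/2624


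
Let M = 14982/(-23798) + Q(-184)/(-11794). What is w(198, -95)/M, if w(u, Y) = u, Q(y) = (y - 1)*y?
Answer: -13893343794/246695407 ≈ -56.318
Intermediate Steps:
Q(y) = y*(-1 + y) (Q(y) = (-1 + y)*y = y*(-1 + y))
M = -246695407/70168403 (M = 14982/(-23798) - 184*(-1 - 184)/(-11794) = 14982*(-1/23798) - 184*(-185)*(-1/11794) = -7491/11899 + 34040*(-1/11794) = -7491/11899 - 17020/5897 = -246695407/70168403 ≈ -3.5158)
w(198, -95)/M = 198/(-246695407/70168403) = 198*(-70168403/246695407) = -13893343794/246695407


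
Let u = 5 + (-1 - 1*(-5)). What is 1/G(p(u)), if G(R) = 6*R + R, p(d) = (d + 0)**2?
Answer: 1/567 ≈ 0.0017637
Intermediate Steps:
u = 9 (u = 5 + (-1 + 5) = 5 + 4 = 9)
p(d) = d**2
G(R) = 7*R
1/G(p(u)) = 1/(7*9**2) = 1/(7*81) = 1/567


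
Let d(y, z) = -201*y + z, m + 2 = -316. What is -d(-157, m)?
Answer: -31239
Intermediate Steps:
m = -318 (m = -2 - 316 = -318)
d(y, z) = z - 201*y
-d(-157, m) = -(-318 - 201*(-157)) = -(-318 + 31557) = -1*31239 = -31239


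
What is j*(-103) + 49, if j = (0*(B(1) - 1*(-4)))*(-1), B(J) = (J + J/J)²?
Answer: 49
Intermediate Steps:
B(J) = (1 + J)² (B(J) = (J + 1)² = (1 + J)²)
j = 0 (j = (0*((1 + 1)² - 1*(-4)))*(-1) = (0*(2² + 4))*(-1) = (0*(4 + 4))*(-1) = (0*8)*(-1) = 0*(-1) = 0)
j*(-103) + 49 = 0*(-103) + 49 = 0 + 49 = 49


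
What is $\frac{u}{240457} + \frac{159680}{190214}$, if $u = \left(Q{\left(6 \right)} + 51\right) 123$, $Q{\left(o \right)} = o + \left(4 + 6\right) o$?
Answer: $\frac{20566771717}{22869143899} \approx 0.89932$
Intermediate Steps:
$Q{\left(o \right)} = 11 o$ ($Q{\left(o \right)} = o + 10 o = 11 o$)
$u = 14391$ ($u = \left(11 \cdot 6 + 51\right) 123 = \left(66 + 51\right) 123 = 117 \cdot 123 = 14391$)
$\frac{u}{240457} + \frac{159680}{190214} = \frac{14391}{240457} + \frac{159680}{190214} = 14391 \cdot \frac{1}{240457} + 159680 \cdot \frac{1}{190214} = \frac{14391}{240457} + \frac{79840}{95107} = \frac{20566771717}{22869143899}$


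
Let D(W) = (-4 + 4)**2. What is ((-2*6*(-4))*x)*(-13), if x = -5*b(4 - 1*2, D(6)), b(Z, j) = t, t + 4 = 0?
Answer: -12480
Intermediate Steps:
D(W) = 0 (D(W) = 0**2 = 0)
t = -4 (t = -4 + 0 = -4)
b(Z, j) = -4
x = 20 (x = -5*(-4) = 20)
((-2*6*(-4))*x)*(-13) = ((-2*6*(-4))*20)*(-13) = (-12*(-4)*20)*(-13) = (48*20)*(-13) = 960*(-13) = -12480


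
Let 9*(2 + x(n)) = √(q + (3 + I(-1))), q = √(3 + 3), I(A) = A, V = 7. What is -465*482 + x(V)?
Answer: -224132 + √(2 + √6)/9 ≈ -2.2413e+5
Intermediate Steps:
q = √6 ≈ 2.4495
x(n) = -2 + √(2 + √6)/9 (x(n) = -2 + √(√6 + (3 - 1))/9 = -2 + √(√6 + 2)/9 = -2 + √(2 + √6)/9)
-465*482 + x(V) = -465*482 + (-2 + √(2 + √6)/9) = -224130 + (-2 + √(2 + √6)/9) = -224132 + √(2 + √6)/9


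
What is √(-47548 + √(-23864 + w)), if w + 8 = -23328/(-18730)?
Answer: 2*√(-1042528235575 + 9365*I*√130846384615)/9365 ≈ 0.35427 + 218.06*I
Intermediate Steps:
w = -63256/9365 (w = -8 - 23328/(-18730) = -8 - 23328*(-1/18730) = -8 + 11664/9365 = -63256/9365 ≈ -6.7545)
√(-47548 + √(-23864 + w)) = √(-47548 + √(-23864 - 63256/9365)) = √(-47548 + √(-223549616/9365)) = √(-47548 + 4*I*√130846384615/9365)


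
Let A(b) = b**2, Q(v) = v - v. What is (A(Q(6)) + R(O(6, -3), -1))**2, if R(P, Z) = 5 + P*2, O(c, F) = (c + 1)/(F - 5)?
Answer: 169/16 ≈ 10.563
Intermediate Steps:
O(c, F) = (1 + c)/(-5 + F)
Q(v) = 0
R(P, Z) = 5 + 2*P
(A(Q(6)) + R(O(6, -3), -1))**2 = (0**2 + (5 + 2*((1 + 6)/(-5 - 3))))**2 = (0 + (5 + 2*(7/(-8))))**2 = (0 + (5 + 2*(-1/8*7)))**2 = (0 + (5 + 2*(-7/8)))**2 = (0 + (5 - 7/4))**2 = (0 + 13/4)**2 = (13/4)**2 = 169/16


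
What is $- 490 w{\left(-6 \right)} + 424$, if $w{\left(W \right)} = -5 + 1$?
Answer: $2384$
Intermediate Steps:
$w{\left(W \right)} = -4$
$- 490 w{\left(-6 \right)} + 424 = \left(-490\right) \left(-4\right) + 424 = 1960 + 424 = 2384$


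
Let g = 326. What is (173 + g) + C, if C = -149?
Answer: 350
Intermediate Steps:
(173 + g) + C = (173 + 326) - 149 = 499 - 149 = 350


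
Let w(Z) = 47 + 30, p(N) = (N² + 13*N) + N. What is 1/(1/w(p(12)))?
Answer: 77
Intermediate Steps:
p(N) = N² + 14*N
w(Z) = 77
1/(1/w(p(12))) = 1/(1/77) = 77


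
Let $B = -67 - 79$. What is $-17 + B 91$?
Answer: $-13303$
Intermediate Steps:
$B = -146$
$-17 + B 91 = -17 - 13286 = -13303$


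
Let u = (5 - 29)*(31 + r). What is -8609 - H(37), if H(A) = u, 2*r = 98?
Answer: -6689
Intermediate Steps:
r = 49 (r = (½)*98 = 49)
u = -1920 (u = (5 - 29)*(31 + 49) = -24*80 = -1920)
H(A) = -1920
-8609 - H(37) = -8609 - 1*(-1920) = -8609 + 1920 = -6689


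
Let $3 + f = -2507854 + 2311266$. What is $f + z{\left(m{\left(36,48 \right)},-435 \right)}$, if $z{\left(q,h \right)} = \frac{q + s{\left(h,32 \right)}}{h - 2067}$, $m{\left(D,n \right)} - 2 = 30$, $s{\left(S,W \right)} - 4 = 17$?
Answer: $- \frac{491870735}{2502} \approx -1.9659 \cdot 10^{5}$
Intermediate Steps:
$f = -196591$ ($f = -3 + \left(-2507854 + 2311266\right) = -3 - 196588 = -196591$)
$s{\left(S,W \right)} = 21$ ($s{\left(S,W \right)} = 4 + 17 = 21$)
$m{\left(D,n \right)} = 32$ ($m{\left(D,n \right)} = 2 + 30 = 32$)
$z{\left(q,h \right)} = \frac{21 + q}{-2067 + h}$ ($z{\left(q,h \right)} = \frac{q + 21}{h - 2067} = \frac{21 + q}{-2067 + h}$)
$f + z{\left(m{\left(36,48 \right)},-435 \right)} = -196591 + \frac{21 + 32}{-2067 - 435} = -196591 + \frac{1}{-2502} \cdot 53 = -196591 - \frac{53}{2502} = - \frac{491870735}{2502}$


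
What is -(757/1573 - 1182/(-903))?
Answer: -847619/473473 ≈ -1.7902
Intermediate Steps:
-(757/1573 - 1182/(-903)) = -(757*(1/1573) - 1182*(-1/903)) = -(757/1573 + 394/301) = -1*847619/473473 = -847619/473473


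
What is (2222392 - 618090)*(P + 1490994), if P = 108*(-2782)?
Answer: 1909982494476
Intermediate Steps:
P = -300456
(2222392 - 618090)*(P + 1490994) = (2222392 - 618090)*(-300456 + 1490994) = 1604302*1190538 = 1909982494476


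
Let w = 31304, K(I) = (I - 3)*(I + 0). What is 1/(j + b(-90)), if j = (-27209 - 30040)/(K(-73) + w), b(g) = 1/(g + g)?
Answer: -276390/430903 ≈ -0.64142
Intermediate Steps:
K(I) = I*(-3 + I) (K(I) = (-3 + I)*I = I*(-3 + I))
b(g) = 1/(2*g)
j = -19083/12284 (j = (-27209 - 30040)/(-73*(-3 - 73) + 31304) = -57249/(-73*(-76) + 31304) = -57249/(5548 + 31304) = -57249/36852 = -57249*1/36852 = -19083/12284 ≈ -1.5535)
1/(j + b(-90)) = 1/(-19083/12284 + (1/2)/(-90)) = 1/(-19083/12284 + (1/2)*(-1/90)) = 1/(-19083/12284 - 1/180) = 1/(-430903/276390) = -276390/430903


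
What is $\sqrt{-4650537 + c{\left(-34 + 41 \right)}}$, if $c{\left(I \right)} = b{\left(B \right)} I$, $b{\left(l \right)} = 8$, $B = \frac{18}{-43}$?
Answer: $i \sqrt{4650481} \approx 2156.5 i$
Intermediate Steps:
$B = - \frac{18}{43}$ ($B = 18 \left(- \frac{1}{43}\right) = - \frac{18}{43} \approx -0.4186$)
$c{\left(I \right)} = 8 I$
$\sqrt{-4650537 + c{\left(-34 + 41 \right)}} = \sqrt{-4650537 + 8 \left(-34 + 41\right)} = \sqrt{-4650537 + 8 \cdot 7} = \sqrt{-4650537 + 56} = \sqrt{-4650481} = i \sqrt{4650481}$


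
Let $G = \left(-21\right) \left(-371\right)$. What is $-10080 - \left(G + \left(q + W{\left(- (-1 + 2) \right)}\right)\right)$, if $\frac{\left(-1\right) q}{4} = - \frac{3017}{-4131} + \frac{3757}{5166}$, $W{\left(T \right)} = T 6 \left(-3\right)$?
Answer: $- \frac{21202232291}{1185597} \approx -17883.0$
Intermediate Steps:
$G = 7791$
$W{\left(T \right)} = - 18 T$ ($W{\left(T \right)} = 6 T \left(-3\right) = - 18 T$)
$q = - \frac{6912442}{1185597}$ ($q = - 4 \left(- \frac{3017}{-4131} + \frac{3757}{5166}\right) = - 4 \left(\left(-3017\right) \left(- \frac{1}{4131}\right) + 3757 \cdot \frac{1}{5166}\right) = - 4 \left(\frac{3017}{4131} + \frac{3757}{5166}\right) = \left(-4\right) \frac{3456221}{2371194} = - \frac{6912442}{1185597} \approx -5.8303$)
$-10080 - \left(G + \left(q + W{\left(- (-1 + 2) \right)}\right)\right) = -10080 - \left(7791 - \left(\frac{6912442}{1185597} + 18 \left(- (-1 + 2)\right)\right)\right) = -10080 - \left(7791 - \left(\frac{6912442}{1185597} + 18 \left(\left(-1\right) 1\right)\right)\right) = -10080 - \left(7791 - - \frac{14428304}{1185597}\right) = -10080 - \left(7791 + \left(- \frac{6912442}{1185597} + 18\right)\right) = -10080 - \left(7791 + \frac{14428304}{1185597}\right) = -10080 - \frac{9251414531}{1185597} = - \frac{21202232291}{1185597}$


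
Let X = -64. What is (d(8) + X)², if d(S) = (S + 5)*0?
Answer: 4096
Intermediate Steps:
d(S) = 0 (d(S) = (5 + S)*0 = 0)
(d(8) + X)² = (0 - 64)² = (-64)² = 4096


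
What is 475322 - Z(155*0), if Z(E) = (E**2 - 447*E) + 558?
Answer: 474764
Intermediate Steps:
Z(E) = 558 + E**2 - 447*E
475322 - Z(155*0) = 475322 - (558 + (155*0)**2 - 69285*0) = 475322 - (558 + 0**2 - 447*0) = 475322 - (558 + 0 + 0) = 475322 - 1*558 = 475322 - 558 = 474764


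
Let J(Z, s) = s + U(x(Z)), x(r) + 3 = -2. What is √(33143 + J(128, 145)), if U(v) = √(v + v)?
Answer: √(33288 + I*√10) ≈ 182.45 + 0.0087*I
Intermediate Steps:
x(r) = -5 (x(r) = -3 - 2 = -5)
U(v) = √2*√v (U(v) = √(2*v) = √2*√v)
J(Z, s) = s + I*√10 (J(Z, s) = s + √2*√(-5) = s + √2*(I*√5) = s + I*√10)
√(33143 + J(128, 145)) = √(33143 + (145 + I*√10)) = √(33288 + I*√10)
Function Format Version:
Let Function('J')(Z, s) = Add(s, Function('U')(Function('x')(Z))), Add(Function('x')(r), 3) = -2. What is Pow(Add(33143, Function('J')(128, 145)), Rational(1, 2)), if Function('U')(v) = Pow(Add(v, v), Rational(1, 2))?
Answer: Pow(Add(33288, Mul(I, Pow(10, Rational(1, 2)))), Rational(1, 2)) ≈ Add(182.45, Mul(0.0087, I))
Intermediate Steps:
Function('x')(r) = -5 (Function('x')(r) = Add(-3, -2) = -5)
Function('U')(v) = Mul(Pow(2, Rational(1, 2)), Pow(v, Rational(1, 2))) (Function('U')(v) = Pow(Mul(2, v), Rational(1, 2)) = Mul(Pow(2, Rational(1, 2)), Pow(v, Rational(1, 2))))
Function('J')(Z, s) = Add(s, Mul(I, Pow(10, Rational(1, 2)))) (Function('J')(Z, s) = Add(s, Mul(Pow(2, Rational(1, 2)), Pow(-5, Rational(1, 2)))) = Add(s, Mul(Pow(2, Rational(1, 2)), Mul(I, Pow(5, Rational(1, 2))))) = Add(s, Mul(I, Pow(10, Rational(1, 2)))))
Pow(Add(33143, Function('J')(128, 145)), Rational(1, 2)) = Pow(Add(33143, Add(145, Mul(I, Pow(10, Rational(1, 2))))), Rational(1, 2)) = Pow(Add(33288, Mul(I, Pow(10, Rational(1, 2)))), Rational(1, 2))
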